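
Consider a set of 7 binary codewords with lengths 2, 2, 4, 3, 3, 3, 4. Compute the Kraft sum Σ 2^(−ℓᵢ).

With common denominator 2^4 = 16: Σ 2^(−ℓᵢ) = 4/16 + 4/16 + 1/16 + 2/16 + 2/16 + 2/16 + 1/16 = 16/16 = 1.

1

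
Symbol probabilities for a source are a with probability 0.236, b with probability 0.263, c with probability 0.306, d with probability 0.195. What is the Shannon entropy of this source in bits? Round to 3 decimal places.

H = −Σ pᵢ log₂ pᵢ.
−0.236·log₂(0.236) = 0.4916
−0.263·log₂(0.263) = 0.5068
−0.306·log₂(0.306) = 0.5228
−0.195·log₂(0.195) = 0.4599
Sum ≈ 1.9811 → 1.981 bits.

1.981 bits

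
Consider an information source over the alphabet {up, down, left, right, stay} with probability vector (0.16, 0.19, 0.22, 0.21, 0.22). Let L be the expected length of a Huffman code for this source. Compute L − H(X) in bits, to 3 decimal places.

0.038 bits

Entropy H = −Σ p log₂ p ≈ 2.3122 bits.
Huffman merges: 4/25+19/100→7/20; 21/100+11/50→43/100; 11/50+7/20→57/100; 43/100+57/100→1. L = 47/20 ≈ 2.3500.
L − H = 2.3500 − 2.3122 = 0.038 bits.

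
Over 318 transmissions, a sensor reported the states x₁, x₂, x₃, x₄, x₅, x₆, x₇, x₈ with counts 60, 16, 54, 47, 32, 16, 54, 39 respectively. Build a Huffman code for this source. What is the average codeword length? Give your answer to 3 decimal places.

Probabilities are the counts divided by 318.
Repeatedly combine the two least-probable nodes; the expected code length is the sum of the merged weights.
merge 8/159 + 8/159 → 16/159
merge 16/159 + 16/159 → 32/159
merge 13/106 + 47/318 → 43/159
merge 9/53 + 9/53 → 18/53
merge 10/53 + 32/159 → 62/159
merge 43/159 + 18/53 → 97/159
merge 62/159 + 97/159 → 1
L = 16/159 + 32/159 + 43/159 + 18/53 + 62/159 + 97/159 + 1 = 463/159 ≈ 2.912 bits/symbol.

2.912 bits/symbol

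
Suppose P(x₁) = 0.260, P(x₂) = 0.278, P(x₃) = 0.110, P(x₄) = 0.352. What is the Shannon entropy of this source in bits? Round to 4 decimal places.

H = −Σ pᵢ log₂ pᵢ.
−0.260·log₂(0.260) = 0.5053
−0.278·log₂(0.278) = 0.5134
−0.110·log₂(0.110) = 0.3503
−0.352·log₂(0.352) = 0.5302
Sum ≈ 1.8992 → 1.8992 bits.

1.8992 bits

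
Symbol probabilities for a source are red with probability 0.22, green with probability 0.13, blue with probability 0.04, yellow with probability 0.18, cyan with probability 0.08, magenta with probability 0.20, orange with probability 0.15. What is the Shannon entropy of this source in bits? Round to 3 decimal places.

2.661 bits

H = −Σ pᵢ log₂ pᵢ.
−0.22·log₂(0.22) = 0.4806
−0.13·log₂(0.13) = 0.3826
−0.04·log₂(0.04) = 0.1858
−0.18·log₂(0.18) = 0.4453
−0.08·log₂(0.08) = 0.2915
−0.20·log₂(0.20) = 0.4644
−0.15·log₂(0.15) = 0.4105
Sum ≈ 2.6607 → 2.661 bits.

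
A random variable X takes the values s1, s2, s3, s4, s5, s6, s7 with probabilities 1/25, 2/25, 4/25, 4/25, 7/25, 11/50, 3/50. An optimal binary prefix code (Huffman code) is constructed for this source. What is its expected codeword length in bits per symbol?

2.6 bits/symbol

Repeatedly combine the two least-probable nodes; the expected code length is the sum of the merged weights.
merge 1/25 + 3/50 → 1/10
merge 2/25 + 1/10 → 9/50
merge 4/25 + 4/25 → 8/25
merge 9/50 + 11/50 → 2/5
merge 7/25 + 8/25 → 3/5
merge 2/5 + 3/5 → 1
L = 1/10 + 9/50 + 8/25 + 2/5 + 3/5 + 1 = 13/5 = 2.6 bits/symbol.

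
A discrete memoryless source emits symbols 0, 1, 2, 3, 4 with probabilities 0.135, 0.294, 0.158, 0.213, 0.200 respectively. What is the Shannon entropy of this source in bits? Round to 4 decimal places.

H = −Σ pᵢ log₂ pᵢ.
−0.135·log₂(0.135) = 0.3900
−0.294·log₂(0.294) = 0.5192
−0.158·log₂(0.158) = 0.4206
−0.213·log₂(0.213) = 0.4752
−0.200·log₂(0.200) = 0.4644
Sum ≈ 2.2694 → 2.2694 bits.

2.2694 bits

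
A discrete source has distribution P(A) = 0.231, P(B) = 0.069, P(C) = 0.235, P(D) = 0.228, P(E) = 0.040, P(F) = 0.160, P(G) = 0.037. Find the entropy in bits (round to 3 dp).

2.517 bits

H = −Σ pᵢ log₂ pᵢ.
−0.231·log₂(0.231) = 0.4883
−0.069·log₂(0.069) = 0.2662
−0.235·log₂(0.235) = 0.4910
−0.228·log₂(0.228) = 0.4863
−0.040·log₂(0.040) = 0.1858
−0.160·log₂(0.160) = 0.4230
−0.037·log₂(0.037) = 0.1760
Sum ≈ 2.5165 → 2.517 bits.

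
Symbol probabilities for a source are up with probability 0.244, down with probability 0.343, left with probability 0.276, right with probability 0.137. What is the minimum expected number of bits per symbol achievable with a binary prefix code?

2 bits/symbol

Repeatedly combine the two least-probable nodes; the expected code length is the sum of the merged weights.
merge 137/1000 + 61/250 → 381/1000
merge 69/250 + 343/1000 → 619/1000
merge 381/1000 + 619/1000 → 1
L = 381/1000 + 619/1000 + 1 = 2 bits/symbol.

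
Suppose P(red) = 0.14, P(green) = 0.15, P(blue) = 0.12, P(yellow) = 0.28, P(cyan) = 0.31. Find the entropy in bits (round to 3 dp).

2.213 bits

H = −Σ pᵢ log₂ pᵢ.
−0.14·log₂(0.14) = 0.3971
−0.15·log₂(0.15) = 0.4105
−0.12·log₂(0.12) = 0.3671
−0.28·log₂(0.28) = 0.5142
−0.31·log₂(0.31) = 0.5238
Sum ≈ 2.2127 → 2.213 bits.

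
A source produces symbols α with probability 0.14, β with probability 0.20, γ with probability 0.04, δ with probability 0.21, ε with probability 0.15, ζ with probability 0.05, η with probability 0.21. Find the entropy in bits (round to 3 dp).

H = −Σ pᵢ log₂ pᵢ.
−0.14·log₂(0.14) = 0.3971
−0.20·log₂(0.20) = 0.4644
−0.04·log₂(0.04) = 0.1858
−0.21·log₂(0.21) = 0.4728
−0.15·log₂(0.15) = 0.4105
−0.05·log₂(0.05) = 0.2161
−0.21·log₂(0.21) = 0.4728
Sum ≈ 2.6195 → 2.620 bits.

2.620 bits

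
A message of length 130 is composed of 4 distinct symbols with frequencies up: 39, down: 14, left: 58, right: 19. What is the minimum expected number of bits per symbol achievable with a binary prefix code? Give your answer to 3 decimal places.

1.808 bits/symbol

Probabilities are the counts divided by 130.
Repeatedly combine the two least-probable nodes; the expected code length is the sum of the merged weights.
merge 7/65 + 19/130 → 33/130
merge 33/130 + 3/10 → 36/65
merge 29/65 + 36/65 → 1
L = 33/130 + 36/65 + 1 = 47/26 ≈ 1.808 bits/symbol.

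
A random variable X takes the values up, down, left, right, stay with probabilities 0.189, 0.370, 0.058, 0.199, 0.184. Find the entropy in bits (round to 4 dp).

2.1361 bits

H = −Σ pᵢ log₂ pᵢ.
−0.189·log₂(0.189) = 0.4543
−0.370·log₂(0.370) = 0.5307
−0.058·log₂(0.058) = 0.2383
−0.199·log₂(0.199) = 0.4635
−0.184·log₂(0.184) = 0.4494
Sum ≈ 2.1361 → 2.1361 bits.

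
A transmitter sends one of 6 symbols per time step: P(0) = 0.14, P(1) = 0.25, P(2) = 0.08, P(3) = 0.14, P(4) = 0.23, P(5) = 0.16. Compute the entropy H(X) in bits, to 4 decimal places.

2.4964 bits

H = −Σ pᵢ log₂ pᵢ.
−0.14·log₂(0.14) = 0.3971
−0.25·log₂(0.25) = 0.5000
−0.08·log₂(0.08) = 0.2915
−0.14·log₂(0.14) = 0.3971
−0.23·log₂(0.23) = 0.4877
−0.16·log₂(0.16) = 0.4230
Sum ≈ 2.4964 → 2.4964 bits.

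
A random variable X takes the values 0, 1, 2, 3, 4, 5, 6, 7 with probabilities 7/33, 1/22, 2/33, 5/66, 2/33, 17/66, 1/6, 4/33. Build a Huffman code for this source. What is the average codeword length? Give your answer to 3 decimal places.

Repeatedly combine the two least-probable nodes; the expected code length is the sum of the merged weights.
merge 1/22 + 2/33 → 7/66
merge 2/33 + 5/66 → 3/22
merge 7/66 + 4/33 → 5/22
merge 3/22 + 1/6 → 10/33
merge 7/33 + 5/22 → 29/66
merge 17/66 + 10/33 → 37/66
merge 29/66 + 37/66 → 1
L = 7/66 + 3/22 + 5/22 + 10/33 + 29/66 + 37/66 + 1 = 61/22 ≈ 2.773 bits/symbol.

2.773 bits/symbol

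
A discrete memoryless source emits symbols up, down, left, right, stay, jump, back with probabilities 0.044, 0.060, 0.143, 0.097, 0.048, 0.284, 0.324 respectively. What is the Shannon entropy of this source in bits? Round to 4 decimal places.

H = −Σ pᵢ log₂ pᵢ.
−0.044·log₂(0.044) = 0.1983
−0.060·log₂(0.060) = 0.2435
−0.143·log₂(0.143) = 0.4012
−0.097·log₂(0.097) = 0.3265
−0.048·log₂(0.048) = 0.2103
−0.284·log₂(0.284) = 0.5158
−0.324·log₂(0.324) = 0.5268
Sum ≈ 2.4224 → 2.4224 bits.

2.4224 bits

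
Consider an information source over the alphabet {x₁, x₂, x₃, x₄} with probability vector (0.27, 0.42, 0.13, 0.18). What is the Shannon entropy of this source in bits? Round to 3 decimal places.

H = −Σ pᵢ log₂ pᵢ.
−0.27·log₂(0.27) = 0.5100
−0.42·log₂(0.42) = 0.5256
−0.13·log₂(0.13) = 0.3826
−0.18·log₂(0.18) = 0.4453
Sum ≈ 1.8636 → 1.864 bits.

1.864 bits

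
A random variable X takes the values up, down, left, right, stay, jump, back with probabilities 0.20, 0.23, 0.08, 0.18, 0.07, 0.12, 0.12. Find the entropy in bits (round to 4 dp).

2.6916 bits

H = −Σ pᵢ log₂ pᵢ.
−0.20·log₂(0.20) = 0.4644
−0.23·log₂(0.23) = 0.4877
−0.08·log₂(0.08) = 0.2915
−0.18·log₂(0.18) = 0.4453
−0.07·log₂(0.07) = 0.2686
−0.12·log₂(0.12) = 0.3671
−0.12·log₂(0.12) = 0.3671
Sum ≈ 2.6916 → 2.6916 bits.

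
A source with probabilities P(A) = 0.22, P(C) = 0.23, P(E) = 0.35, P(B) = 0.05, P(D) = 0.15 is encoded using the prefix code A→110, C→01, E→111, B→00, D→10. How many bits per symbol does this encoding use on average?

L̄ = Σ pᵢ·ℓᵢ = 0.22·3 + 0.23·2 + 0.35·3 + 0.05·2 + 0.15·2 = 2.57 bits/symbol.

2.57 bits/symbol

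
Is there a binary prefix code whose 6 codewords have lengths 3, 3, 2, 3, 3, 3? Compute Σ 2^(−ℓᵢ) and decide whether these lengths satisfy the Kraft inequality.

With common denominator 2^3 = 8: Σ 2^(−ℓᵢ) = 1/8 + 1/8 + 2/8 + 1/8 + 1/8 + 1/8 = 7/8 = 0.875.
Kraft's inequality requires Σ ≤ 1; here Σ = 0.875 ≤ 1, so such a prefix code exists.

0.875; yes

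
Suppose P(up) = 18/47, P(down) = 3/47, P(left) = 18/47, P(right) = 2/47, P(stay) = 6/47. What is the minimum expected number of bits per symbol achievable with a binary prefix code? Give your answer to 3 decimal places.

Repeatedly combine the two least-probable nodes; the expected code length is the sum of the merged weights.
merge 2/47 + 3/47 → 5/47
merge 5/47 + 6/47 → 11/47
merge 11/47 + 18/47 → 29/47
merge 18/47 + 29/47 → 1
L = 5/47 + 11/47 + 29/47 + 1 = 92/47 ≈ 1.957 bits/symbol.

1.957 bits/symbol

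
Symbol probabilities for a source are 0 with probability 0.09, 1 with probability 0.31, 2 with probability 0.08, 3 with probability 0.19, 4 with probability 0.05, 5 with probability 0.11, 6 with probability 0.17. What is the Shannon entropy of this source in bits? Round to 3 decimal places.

2.584 bits

H = −Σ pᵢ log₂ pᵢ.
−0.09·log₂(0.09) = 0.3127
−0.31·log₂(0.31) = 0.5238
−0.08·log₂(0.08) = 0.2915
−0.19·log₂(0.19) = 0.4552
−0.05·log₂(0.05) = 0.2161
−0.11·log₂(0.11) = 0.3503
−0.17·log₂(0.17) = 0.4346
Sum ≈ 2.5842 → 2.584 bits.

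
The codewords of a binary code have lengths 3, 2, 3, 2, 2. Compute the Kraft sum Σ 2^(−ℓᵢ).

1

With common denominator 2^3 = 8: Σ 2^(−ℓᵢ) = 1/8 + 2/8 + 1/8 + 2/8 + 2/8 = 8/8 = 1.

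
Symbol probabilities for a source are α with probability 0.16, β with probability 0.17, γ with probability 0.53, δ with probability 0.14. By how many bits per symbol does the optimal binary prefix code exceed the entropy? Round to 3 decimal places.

Entropy H = −Σ p log₂ p ≈ 1.7402 bits.
Huffman merges: 7/50+4/25→3/10; 17/100+3/10→47/100; 47/100+53/100→1. L = 177/100 ≈ 1.7700.
L − H = 1.7700 − 1.7402 = 0.030 bits.

0.030 bits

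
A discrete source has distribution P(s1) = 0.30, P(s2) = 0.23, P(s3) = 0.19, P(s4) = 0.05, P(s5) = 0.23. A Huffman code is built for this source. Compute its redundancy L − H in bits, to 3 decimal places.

Entropy H = −Σ p log₂ p ≈ 2.1677 bits.
Huffman merges: 1/20+19/100→6/25; 23/100+23/100→23/50; 6/25+3/10→27/50; 23/50+27/50→1. L = 56/25 ≈ 2.2400.
L − H = 2.2400 − 2.1677 = 0.072 bits.

0.072 bits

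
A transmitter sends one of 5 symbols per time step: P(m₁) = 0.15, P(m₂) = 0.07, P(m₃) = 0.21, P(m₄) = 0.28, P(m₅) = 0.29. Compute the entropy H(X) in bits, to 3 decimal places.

H = −Σ pᵢ log₂ pᵢ.
−0.15·log₂(0.15) = 0.4105
−0.07·log₂(0.07) = 0.2686
−0.21·log₂(0.21) = 0.4728
−0.28·log₂(0.28) = 0.5142
−0.29·log₂(0.29) = 0.5179
Sum ≈ 2.1840 → 2.184 bits.

2.184 bits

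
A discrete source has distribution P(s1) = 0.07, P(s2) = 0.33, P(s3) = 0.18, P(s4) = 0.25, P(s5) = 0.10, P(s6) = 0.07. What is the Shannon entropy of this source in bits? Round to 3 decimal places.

2.342 bits

H = −Σ pᵢ log₂ pᵢ.
−0.07·log₂(0.07) = 0.2686
−0.33·log₂(0.33) = 0.5278
−0.18·log₂(0.18) = 0.4453
−0.25·log₂(0.25) = 0.5000
−0.10·log₂(0.10) = 0.3322
−0.07·log₂(0.07) = 0.2686
Sum ≈ 2.3424 → 2.342 bits.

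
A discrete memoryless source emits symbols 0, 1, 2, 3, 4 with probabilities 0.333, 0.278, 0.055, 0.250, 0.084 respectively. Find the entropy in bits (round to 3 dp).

2.072 bits

H = −Σ pᵢ log₂ pᵢ.
−0.333·log₂(0.333) = 0.5283
−0.278·log₂(0.278) = 0.5134
−0.055·log₂(0.055) = 0.2301
−0.250·log₂(0.250) = 0.5000
−0.084·log₂(0.084) = 0.3002
Sum ≈ 2.0720 → 2.072 bits.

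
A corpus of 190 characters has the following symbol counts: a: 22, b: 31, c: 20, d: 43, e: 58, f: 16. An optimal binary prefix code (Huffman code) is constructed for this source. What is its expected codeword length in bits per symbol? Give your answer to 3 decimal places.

Probabilities are the counts divided by 190.
Repeatedly combine the two least-probable nodes; the expected code length is the sum of the merged weights.
merge 8/95 + 2/19 → 18/95
merge 11/95 + 31/190 → 53/190
merge 18/95 + 43/190 → 79/190
merge 53/190 + 29/95 → 111/190
merge 79/190 + 111/190 → 1
L = 18/95 + 53/190 + 79/190 + 111/190 + 1 = 469/190 ≈ 2.468 bits/symbol.

2.468 bits/symbol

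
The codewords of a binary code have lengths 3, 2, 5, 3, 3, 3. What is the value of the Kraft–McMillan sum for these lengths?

0.78125

With common denominator 2^5 = 32: Σ 2^(−ℓᵢ) = 4/32 + 8/32 + 1/32 + 4/32 + 4/32 + 4/32 = 25/32 = 0.78125.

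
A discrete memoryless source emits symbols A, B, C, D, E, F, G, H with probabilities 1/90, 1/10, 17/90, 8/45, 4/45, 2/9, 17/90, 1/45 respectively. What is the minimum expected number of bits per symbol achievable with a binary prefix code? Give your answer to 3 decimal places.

2.744 bits/symbol

Repeatedly combine the two least-probable nodes; the expected code length is the sum of the merged weights.
merge 1/90 + 1/45 → 1/30
merge 1/30 + 4/45 → 11/90
merge 1/10 + 11/90 → 2/9
merge 8/45 + 17/90 → 11/30
merge 17/90 + 2/9 → 37/90
merge 2/9 + 11/30 → 53/90
merge 37/90 + 53/90 → 1
L = 1/30 + 11/90 + 2/9 + 11/30 + 37/90 + 53/90 + 1 = 247/90 ≈ 2.744 bits/symbol.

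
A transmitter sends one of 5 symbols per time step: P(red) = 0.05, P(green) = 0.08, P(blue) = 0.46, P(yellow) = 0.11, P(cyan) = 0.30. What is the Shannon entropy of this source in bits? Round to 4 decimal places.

1.8943 bits

H = −Σ pᵢ log₂ pᵢ.
−0.05·log₂(0.05) = 0.2161
−0.08·log₂(0.08) = 0.2915
−0.46·log₂(0.46) = 0.5153
−0.11·log₂(0.11) = 0.3503
−0.30·log₂(0.30) = 0.5211
Sum ≈ 1.8943 → 1.8943 bits.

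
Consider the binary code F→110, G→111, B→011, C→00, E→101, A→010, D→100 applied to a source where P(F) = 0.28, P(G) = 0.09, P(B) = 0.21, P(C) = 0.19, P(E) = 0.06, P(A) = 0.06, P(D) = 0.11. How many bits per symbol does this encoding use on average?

L̄ = Σ pᵢ·ℓᵢ = 0.28·3 + 0.09·3 + 0.21·3 + 0.19·2 + 0.06·3 + 0.06·3 + 0.11·3 = 2.81 bits/symbol.

2.81 bits/symbol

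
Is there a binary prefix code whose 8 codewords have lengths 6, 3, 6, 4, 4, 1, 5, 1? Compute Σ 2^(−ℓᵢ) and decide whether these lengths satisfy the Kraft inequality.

With common denominator 2^6 = 64: Σ 2^(−ℓᵢ) = 1/64 + 8/64 + 1/64 + 4/64 + 4/64 + 32/64 + 2/64 + 32/64 = 84/64 = 1.3125.
Kraft's inequality requires Σ ≤ 1; here Σ = 1.3125 > 1, so no such prefix code exists.

1.3125; no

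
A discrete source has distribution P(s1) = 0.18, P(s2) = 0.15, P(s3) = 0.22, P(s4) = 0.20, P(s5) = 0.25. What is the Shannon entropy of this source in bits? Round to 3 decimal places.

H = −Σ pᵢ log₂ pᵢ.
−0.18·log₂(0.18) = 0.4453
−0.15·log₂(0.15) = 0.4105
−0.22·log₂(0.22) = 0.4806
−0.20·log₂(0.20) = 0.4644
−0.25·log₂(0.25) = 0.5000
Sum ≈ 2.3008 → 2.301 bits.

2.301 bits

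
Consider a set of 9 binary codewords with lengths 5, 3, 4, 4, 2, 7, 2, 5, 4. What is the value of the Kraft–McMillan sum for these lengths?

With common denominator 2^7 = 128: Σ 2^(−ℓᵢ) = 4/128 + 16/128 + 8/128 + 8/128 + 32/128 + 1/128 + 32/128 + 4/128 + 8/128 = 113/128 = 0.8828125.

0.8828125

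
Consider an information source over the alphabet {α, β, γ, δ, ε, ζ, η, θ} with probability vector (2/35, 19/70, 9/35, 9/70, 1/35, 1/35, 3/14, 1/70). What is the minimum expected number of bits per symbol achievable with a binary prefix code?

Repeatedly combine the two least-probable nodes; the expected code length is the sum of the merged weights.
merge 1/70 + 1/35 → 3/70
merge 1/35 + 3/70 → 1/14
merge 2/35 + 1/14 → 9/70
merge 9/70 + 9/70 → 9/35
merge 3/14 + 9/35 → 33/70
merge 9/35 + 19/70 → 37/70
merge 33/70 + 37/70 → 1
L = 3/70 + 1/14 + 9/70 + 9/35 + 33/70 + 37/70 + 1 = 5/2 = 2.5 bits/symbol.

2.5 bits/symbol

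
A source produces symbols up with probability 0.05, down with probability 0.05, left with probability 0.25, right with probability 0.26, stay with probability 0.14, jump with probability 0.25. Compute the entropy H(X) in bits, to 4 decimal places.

H = −Σ pᵢ log₂ pᵢ.
−0.05·log₂(0.05) = 0.2161
−0.05·log₂(0.05) = 0.2161
−0.25·log₂(0.25) = 0.5000
−0.26·log₂(0.26) = 0.5053
−0.14·log₂(0.14) = 0.3971
−0.25·log₂(0.25) = 0.5000
Sum ≈ 2.3346 → 2.3346 bits.

2.3346 bits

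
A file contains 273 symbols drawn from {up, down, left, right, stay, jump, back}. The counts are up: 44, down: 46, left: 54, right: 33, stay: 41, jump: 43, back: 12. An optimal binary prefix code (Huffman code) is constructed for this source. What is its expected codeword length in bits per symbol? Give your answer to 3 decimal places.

Probabilities are the counts divided by 273.
Repeatedly combine the two least-probable nodes; the expected code length is the sum of the merged weights.
merge 4/91 + 11/91 → 15/91
merge 41/273 + 43/273 → 4/13
merge 44/273 + 15/91 → 89/273
merge 46/273 + 18/91 → 100/273
merge 4/13 + 89/273 → 173/273
merge 100/273 + 173/273 → 1
L = 15/91 + 4/13 + 89/273 + 100/273 + 173/273 + 1 = 764/273 ≈ 2.799 bits/symbol.

2.799 bits/symbol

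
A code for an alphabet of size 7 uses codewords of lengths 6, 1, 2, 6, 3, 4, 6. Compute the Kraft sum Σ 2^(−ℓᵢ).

With common denominator 2^6 = 64: Σ 2^(−ℓᵢ) = 1/64 + 32/64 + 16/64 + 1/64 + 8/64 + 4/64 + 1/64 = 63/64 = 0.984375.

0.984375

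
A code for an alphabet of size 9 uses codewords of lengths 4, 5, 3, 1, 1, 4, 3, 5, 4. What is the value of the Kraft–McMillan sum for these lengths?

With common denominator 2^5 = 32: Σ 2^(−ℓᵢ) = 2/32 + 1/32 + 4/32 + 16/32 + 16/32 + 2/32 + 4/32 + 1/32 + 2/32 = 48/32 = 1.5.

1.5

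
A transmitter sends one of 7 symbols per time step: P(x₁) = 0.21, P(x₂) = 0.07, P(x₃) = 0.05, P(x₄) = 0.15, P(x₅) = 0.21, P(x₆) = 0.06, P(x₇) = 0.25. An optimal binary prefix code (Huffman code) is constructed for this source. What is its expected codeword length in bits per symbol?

Repeatedly combine the two least-probable nodes; the expected code length is the sum of the merged weights.
merge 1/20 + 3/50 → 11/100
merge 7/100 + 11/100 → 9/50
merge 3/20 + 9/50 → 33/100
merge 21/100 + 21/100 → 21/50
merge 1/4 + 33/100 → 29/50
merge 21/50 + 29/50 → 1
L = 11/100 + 9/50 + 33/100 + 21/50 + 29/50 + 1 = 131/50 = 2.62 bits/symbol.

2.62 bits/symbol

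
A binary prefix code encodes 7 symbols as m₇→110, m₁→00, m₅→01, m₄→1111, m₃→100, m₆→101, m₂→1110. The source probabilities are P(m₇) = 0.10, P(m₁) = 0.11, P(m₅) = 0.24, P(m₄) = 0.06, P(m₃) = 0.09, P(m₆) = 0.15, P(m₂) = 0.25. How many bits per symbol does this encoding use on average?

2.96 bits/symbol

L̄ = Σ pᵢ·ℓᵢ = 0.10·3 + 0.11·2 + 0.24·2 + 0.06·4 + 0.09·3 + 0.15·3 + 0.25·4 = 2.96 bits/symbol.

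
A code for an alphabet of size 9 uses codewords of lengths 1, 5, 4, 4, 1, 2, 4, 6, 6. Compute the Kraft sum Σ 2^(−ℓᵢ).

With common denominator 2^6 = 64: Σ 2^(−ℓᵢ) = 32/64 + 2/64 + 4/64 + 4/64 + 32/64 + 16/64 + 4/64 + 1/64 + 1/64 = 96/64 = 1.5.

1.5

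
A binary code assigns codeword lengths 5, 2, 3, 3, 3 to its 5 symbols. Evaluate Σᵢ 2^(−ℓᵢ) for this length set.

With common denominator 2^5 = 32: Σ 2^(−ℓᵢ) = 1/32 + 8/32 + 4/32 + 4/32 + 4/32 = 21/32 = 0.65625.

0.65625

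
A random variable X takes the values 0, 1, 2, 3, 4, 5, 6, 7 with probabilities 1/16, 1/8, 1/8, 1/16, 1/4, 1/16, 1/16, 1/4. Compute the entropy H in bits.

2.75 bits

Each probability is a power of 1/2, so log₂(1/p) is an integer.
H = Σ p·log₂(1/p) = 1/16·4 + 1/8·3 + 1/8·3 + 1/16·4 + 1/4·2 + 1/16·4 + 1/16·4 + 1/4·2 = 2.75 bits.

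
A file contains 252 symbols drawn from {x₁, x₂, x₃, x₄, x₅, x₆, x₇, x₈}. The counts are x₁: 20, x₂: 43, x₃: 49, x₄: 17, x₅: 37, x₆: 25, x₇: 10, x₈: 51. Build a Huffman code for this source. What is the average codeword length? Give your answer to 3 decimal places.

2.889 bits/symbol

Probabilities are the counts divided by 252.
Repeatedly combine the two least-probable nodes; the expected code length is the sum of the merged weights.
merge 5/126 + 17/252 → 3/28
merge 5/63 + 25/252 → 5/28
merge 3/28 + 37/252 → 16/63
merge 43/252 + 5/28 → 22/63
merge 7/36 + 17/84 → 25/63
merge 16/63 + 22/63 → 38/63
merge 25/63 + 38/63 → 1
L = 3/28 + 5/28 + 16/63 + 22/63 + 25/63 + 38/63 + 1 = 26/9 ≈ 2.889 bits/symbol.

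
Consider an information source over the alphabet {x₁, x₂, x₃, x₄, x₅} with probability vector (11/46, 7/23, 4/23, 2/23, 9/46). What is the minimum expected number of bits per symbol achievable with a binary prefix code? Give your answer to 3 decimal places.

Repeatedly combine the two least-probable nodes; the expected code length is the sum of the merged weights.
merge 2/23 + 4/23 → 6/23
merge 9/46 + 11/46 → 10/23
merge 6/23 + 7/23 → 13/23
merge 10/23 + 13/23 → 1
L = 6/23 + 10/23 + 13/23 + 1 = 52/23 ≈ 2.261 bits/symbol.

2.261 bits/symbol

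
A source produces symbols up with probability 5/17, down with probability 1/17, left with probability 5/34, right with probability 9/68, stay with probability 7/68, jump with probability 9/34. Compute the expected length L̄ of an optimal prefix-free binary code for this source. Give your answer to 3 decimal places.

2.441 bits/symbol

Repeatedly combine the two least-probable nodes; the expected code length is the sum of the merged weights.
merge 1/17 + 7/68 → 11/68
merge 9/68 + 5/34 → 19/68
merge 11/68 + 9/34 → 29/68
merge 19/68 + 5/17 → 39/68
merge 29/68 + 39/68 → 1
L = 11/68 + 19/68 + 29/68 + 39/68 + 1 = 83/34 ≈ 2.441 bits/symbol.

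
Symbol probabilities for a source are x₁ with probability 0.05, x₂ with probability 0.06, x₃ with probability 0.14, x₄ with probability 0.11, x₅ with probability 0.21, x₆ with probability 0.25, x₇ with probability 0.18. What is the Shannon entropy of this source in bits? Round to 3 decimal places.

2.625 bits

H = −Σ pᵢ log₂ pᵢ.
−0.05·log₂(0.05) = 0.2161
−0.06·log₂(0.06) = 0.2435
−0.14·log₂(0.14) = 0.3971
−0.11·log₂(0.11) = 0.3503
−0.21·log₂(0.21) = 0.4728
−0.25·log₂(0.25) = 0.5000
−0.18·log₂(0.18) = 0.4453
Sum ≈ 2.6252 → 2.625 bits.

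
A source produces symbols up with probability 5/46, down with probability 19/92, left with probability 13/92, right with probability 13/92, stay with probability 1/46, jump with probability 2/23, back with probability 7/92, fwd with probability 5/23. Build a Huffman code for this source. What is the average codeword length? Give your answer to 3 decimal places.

2.859 bits/symbol

Repeatedly combine the two least-probable nodes; the expected code length is the sum of the merged weights.
merge 1/46 + 7/92 → 9/92
merge 2/23 + 9/92 → 17/92
merge 5/46 + 13/92 → 1/4
merge 13/92 + 17/92 → 15/46
merge 19/92 + 5/23 → 39/92
merge 1/4 + 15/46 → 53/92
merge 39/92 + 53/92 → 1
L = 9/92 + 17/92 + 1/4 + 15/46 + 39/92 + 53/92 + 1 = 263/92 ≈ 2.859 bits/symbol.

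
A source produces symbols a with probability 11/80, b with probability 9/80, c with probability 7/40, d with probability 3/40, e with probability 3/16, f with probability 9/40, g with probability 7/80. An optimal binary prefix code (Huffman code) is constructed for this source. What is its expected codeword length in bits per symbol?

2.75 bits/symbol

Repeatedly combine the two least-probable nodes; the expected code length is the sum of the merged weights.
merge 3/40 + 7/80 → 13/80
merge 9/80 + 11/80 → 1/4
merge 13/80 + 7/40 → 27/80
merge 3/16 + 9/40 → 33/80
merge 1/4 + 27/80 → 47/80
merge 33/80 + 47/80 → 1
L = 13/80 + 1/4 + 27/80 + 33/80 + 47/80 + 1 = 11/4 = 2.75 bits/symbol.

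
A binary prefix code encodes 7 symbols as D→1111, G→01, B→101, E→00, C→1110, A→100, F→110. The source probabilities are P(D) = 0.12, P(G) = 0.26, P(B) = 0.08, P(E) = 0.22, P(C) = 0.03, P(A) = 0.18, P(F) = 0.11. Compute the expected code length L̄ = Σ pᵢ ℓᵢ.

L̄ = Σ pᵢ·ℓᵢ = 0.12·4 + 0.26·2 + 0.08·3 + 0.22·2 + 0.03·4 + 0.18·3 + 0.11·3 = 2.67 bits/symbol.

2.67 bits/symbol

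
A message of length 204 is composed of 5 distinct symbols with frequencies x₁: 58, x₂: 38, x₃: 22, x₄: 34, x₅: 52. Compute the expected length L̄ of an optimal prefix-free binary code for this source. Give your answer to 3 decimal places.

2.275 bits/symbol

Probabilities are the counts divided by 204.
Repeatedly combine the two least-probable nodes; the expected code length is the sum of the merged weights.
merge 11/102 + 1/6 → 14/51
merge 19/102 + 13/51 → 15/34
merge 14/51 + 29/102 → 19/34
merge 15/34 + 19/34 → 1
L = 14/51 + 15/34 + 19/34 + 1 = 116/51 ≈ 2.275 bits/symbol.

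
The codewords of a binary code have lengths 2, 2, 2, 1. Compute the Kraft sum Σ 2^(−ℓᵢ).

With common denominator 2^2 = 4: Σ 2^(−ℓᵢ) = 1/4 + 1/4 + 1/4 + 2/4 = 5/4 = 1.25.

1.25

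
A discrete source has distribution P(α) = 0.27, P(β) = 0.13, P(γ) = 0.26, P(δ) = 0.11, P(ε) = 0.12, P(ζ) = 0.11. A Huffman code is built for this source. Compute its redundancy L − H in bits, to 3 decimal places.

Entropy H = −Σ p log₂ p ≈ 2.4656 bits.
Huffman merges: 11/100+11/100→11/50; 3/25+13/100→1/4; 11/50+1/4→47/100; 13/50+27/100→53/100; 47/100+53/100→1. L = 247/100 ≈ 2.4700.
L − H = 2.4700 − 2.4656 = 0.004 bits.

0.004 bits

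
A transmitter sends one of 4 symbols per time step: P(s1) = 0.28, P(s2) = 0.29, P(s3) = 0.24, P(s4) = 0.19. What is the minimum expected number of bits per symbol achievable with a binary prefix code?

Repeatedly combine the two least-probable nodes; the expected code length is the sum of the merged weights.
merge 19/100 + 6/25 → 43/100
merge 7/25 + 29/100 → 57/100
merge 43/100 + 57/100 → 1
L = 43/100 + 57/100 + 1 = 2 bits/symbol.

2 bits/symbol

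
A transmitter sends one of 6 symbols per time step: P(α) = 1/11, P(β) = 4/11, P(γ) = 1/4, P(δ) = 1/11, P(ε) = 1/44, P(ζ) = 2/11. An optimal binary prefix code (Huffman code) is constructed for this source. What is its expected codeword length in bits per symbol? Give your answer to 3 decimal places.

Repeatedly combine the two least-probable nodes; the expected code length is the sum of the merged weights.
merge 1/44 + 1/11 → 5/44
merge 1/11 + 5/44 → 9/44
merge 2/11 + 9/44 → 17/44
merge 1/4 + 4/11 → 27/44
merge 17/44 + 27/44 → 1
L = 5/44 + 9/44 + 17/44 + 27/44 + 1 = 51/22 ≈ 2.318 bits/symbol.

2.318 bits/symbol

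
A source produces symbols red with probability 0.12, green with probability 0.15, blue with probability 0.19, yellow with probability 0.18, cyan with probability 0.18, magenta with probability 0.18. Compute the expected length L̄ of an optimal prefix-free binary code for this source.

Repeatedly combine the two least-probable nodes; the expected code length is the sum of the merged weights.
merge 3/25 + 3/20 → 27/100
merge 9/50 + 9/50 → 9/25
merge 9/50 + 19/100 → 37/100
merge 27/100 + 9/25 → 63/100
merge 37/100 + 63/100 → 1
L = 27/100 + 9/25 + 37/100 + 63/100 + 1 = 263/100 = 2.63 bits/symbol.

2.63 bits/symbol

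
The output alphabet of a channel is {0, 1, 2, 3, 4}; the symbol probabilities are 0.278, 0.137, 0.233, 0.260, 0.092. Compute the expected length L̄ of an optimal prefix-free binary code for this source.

2.229 bits/symbol

Repeatedly combine the two least-probable nodes; the expected code length is the sum of the merged weights.
merge 23/250 + 137/1000 → 229/1000
merge 229/1000 + 233/1000 → 231/500
merge 13/50 + 139/500 → 269/500
merge 231/500 + 269/500 → 1
L = 229/1000 + 231/500 + 269/500 + 1 = 2229/1000 = 2.229 bits/symbol.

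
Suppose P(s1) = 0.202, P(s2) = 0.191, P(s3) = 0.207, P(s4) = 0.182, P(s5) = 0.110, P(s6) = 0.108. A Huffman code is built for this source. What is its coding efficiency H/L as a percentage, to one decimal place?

Entropy H = −Σ p log₂ p ≈ 2.5371 bits.
Huffman merges: 27/250+11/100→109/500; 91/500+191/1000→373/1000; 101/500+207/1000→409/1000; 109/500+373/1000→591/1000; 409/1000+591/1000→1. L = 2591/1000 ≈ 2.5910.
Efficiency = H/L = 2.5371/2.5910 = 97.9%.

97.9%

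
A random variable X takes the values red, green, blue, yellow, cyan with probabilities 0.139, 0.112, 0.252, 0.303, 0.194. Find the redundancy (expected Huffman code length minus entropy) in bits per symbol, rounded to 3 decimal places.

Entropy H = −Σ p log₂ p ≈ 2.2315 bits.
Huffman merges: 14/125+139/1000→251/1000; 97/500+251/1000→89/200; 63/250+303/1000→111/200; 89/200+111/200→1. L = 2251/1000 ≈ 2.2510.
L − H = 2.2510 − 2.2315 = 0.020 bits.

0.020 bits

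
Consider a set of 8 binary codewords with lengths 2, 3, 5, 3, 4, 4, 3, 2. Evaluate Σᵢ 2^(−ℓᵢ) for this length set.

1.03125

With common denominator 2^5 = 32: Σ 2^(−ℓᵢ) = 8/32 + 4/32 + 1/32 + 4/32 + 2/32 + 2/32 + 4/32 + 8/32 = 33/32 = 1.03125.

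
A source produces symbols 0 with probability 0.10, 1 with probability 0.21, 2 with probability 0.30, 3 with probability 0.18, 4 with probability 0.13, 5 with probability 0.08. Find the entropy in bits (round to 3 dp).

2.446 bits

H = −Σ pᵢ log₂ pᵢ.
−0.10·log₂(0.10) = 0.3322
−0.21·log₂(0.21) = 0.4728
−0.30·log₂(0.30) = 0.5211
−0.18·log₂(0.18) = 0.4453
−0.13·log₂(0.13) = 0.3826
−0.08·log₂(0.08) = 0.2915
Sum ≈ 2.4456 → 2.446 bits.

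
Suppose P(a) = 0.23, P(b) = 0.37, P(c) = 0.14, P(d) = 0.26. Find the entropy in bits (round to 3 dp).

H = −Σ pᵢ log₂ pᵢ.
−0.23·log₂(0.23) = 0.4877
−0.37·log₂(0.37) = 0.5307
−0.14·log₂(0.14) = 0.3971
−0.26·log₂(0.26) = 0.5053
Sum ≈ 1.9208 → 1.921 bits.

1.921 bits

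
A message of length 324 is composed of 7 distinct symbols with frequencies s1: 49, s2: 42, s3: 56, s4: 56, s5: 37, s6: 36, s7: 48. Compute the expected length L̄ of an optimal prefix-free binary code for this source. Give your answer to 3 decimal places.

2.827 bits/symbol

Probabilities are the counts divided by 324.
Repeatedly combine the two least-probable nodes; the expected code length is the sum of the merged weights.
merge 1/9 + 37/324 → 73/324
merge 7/54 + 4/27 → 5/18
merge 49/324 + 14/81 → 35/108
merge 14/81 + 73/324 → 43/108
merge 5/18 + 35/108 → 65/108
merge 43/108 + 65/108 → 1
L = 73/324 + 5/18 + 35/108 + 43/108 + 65/108 + 1 = 229/81 ≈ 2.827 bits/symbol.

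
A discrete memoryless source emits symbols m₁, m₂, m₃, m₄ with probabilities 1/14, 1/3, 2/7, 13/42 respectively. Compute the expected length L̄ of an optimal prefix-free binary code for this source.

2 bits/symbol

Repeatedly combine the two least-probable nodes; the expected code length is the sum of the merged weights.
merge 1/14 + 2/7 → 5/14
merge 13/42 + 1/3 → 9/14
merge 5/14 + 9/14 → 1
L = 5/14 + 9/14 + 1 = 2 bits/symbol.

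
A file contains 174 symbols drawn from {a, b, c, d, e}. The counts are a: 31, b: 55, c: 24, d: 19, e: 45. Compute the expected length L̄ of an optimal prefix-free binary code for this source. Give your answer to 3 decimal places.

2.247 bits/symbol

Probabilities are the counts divided by 174.
Repeatedly combine the two least-probable nodes; the expected code length is the sum of the merged weights.
merge 19/174 + 4/29 → 43/174
merge 31/174 + 43/174 → 37/87
merge 15/58 + 55/174 → 50/87
merge 37/87 + 50/87 → 1
L = 43/174 + 37/87 + 50/87 + 1 = 391/174 ≈ 2.247 bits/symbol.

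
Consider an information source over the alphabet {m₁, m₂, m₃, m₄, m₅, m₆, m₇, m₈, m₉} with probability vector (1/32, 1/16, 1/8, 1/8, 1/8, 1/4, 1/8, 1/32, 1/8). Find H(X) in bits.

Each probability is a power of 1/2, so log₂(1/p) is an integer.
H = Σ p·log₂(1/p) = 1/32·5 + 1/16·4 + 1/8·3 + 1/8·3 + 1/8·3 + 1/4·2 + 1/8·3 + 1/32·5 + 1/8·3 = 2.9375 bits.

2.9375 bits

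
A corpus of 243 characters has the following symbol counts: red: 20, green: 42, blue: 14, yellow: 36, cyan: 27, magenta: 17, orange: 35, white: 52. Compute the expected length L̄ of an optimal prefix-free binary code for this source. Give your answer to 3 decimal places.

2.914 bits/symbol

Probabilities are the counts divided by 243.
Repeatedly combine the two least-probable nodes; the expected code length is the sum of the merged weights.
merge 14/243 + 17/243 → 31/243
merge 20/243 + 1/9 → 47/243
merge 31/243 + 35/243 → 22/81
merge 4/27 + 14/81 → 26/81
merge 47/243 + 52/243 → 11/27
merge 22/81 + 26/81 → 16/27
merge 11/27 + 16/27 → 1
L = 31/243 + 47/243 + 22/81 + 26/81 + 11/27 + 16/27 + 1 = 236/81 ≈ 2.914 bits/symbol.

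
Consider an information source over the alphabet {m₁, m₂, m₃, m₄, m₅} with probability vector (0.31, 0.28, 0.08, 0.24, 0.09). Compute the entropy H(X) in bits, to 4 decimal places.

H = −Σ pᵢ log₂ pᵢ.
−0.31·log₂(0.31) = 0.5238
−0.28·log₂(0.28) = 0.5142
−0.08·log₂(0.08) = 0.2915
−0.24·log₂(0.24) = 0.4941
−0.09·log₂(0.09) = 0.3127
Sum ≈ 2.1363 → 2.1363 bits.

2.1363 bits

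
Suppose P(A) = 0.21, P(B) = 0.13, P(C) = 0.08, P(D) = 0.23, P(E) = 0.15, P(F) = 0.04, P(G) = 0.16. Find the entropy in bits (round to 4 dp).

2.6540 bits

H = −Σ pᵢ log₂ pᵢ.
−0.21·log₂(0.21) = 0.4728
−0.13·log₂(0.13) = 0.3826
−0.08·log₂(0.08) = 0.2915
−0.23·log₂(0.23) = 0.4877
−0.15·log₂(0.15) = 0.4105
−0.04·log₂(0.04) = 0.1858
−0.16·log₂(0.16) = 0.4230
Sum ≈ 2.6540 → 2.6540 bits.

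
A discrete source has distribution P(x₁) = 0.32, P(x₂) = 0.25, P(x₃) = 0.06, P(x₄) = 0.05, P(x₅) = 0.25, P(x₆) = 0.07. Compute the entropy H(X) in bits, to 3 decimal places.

2.254 bits

H = −Σ pᵢ log₂ pᵢ.
−0.32·log₂(0.32) = 0.5260
−0.25·log₂(0.25) = 0.5000
−0.06·log₂(0.06) = 0.2435
−0.05·log₂(0.05) = 0.2161
−0.25·log₂(0.25) = 0.5000
−0.07·log₂(0.07) = 0.2686
Sum ≈ 2.2542 → 2.254 bits.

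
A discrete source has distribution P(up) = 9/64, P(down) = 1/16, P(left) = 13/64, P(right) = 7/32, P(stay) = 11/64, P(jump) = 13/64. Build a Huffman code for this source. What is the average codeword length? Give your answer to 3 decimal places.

2.578 bits/symbol

Repeatedly combine the two least-probable nodes; the expected code length is the sum of the merged weights.
merge 1/16 + 9/64 → 13/64
merge 11/64 + 13/64 → 3/8
merge 13/64 + 13/64 → 13/32
merge 7/32 + 3/8 → 19/32
merge 13/32 + 19/32 → 1
L = 13/64 + 3/8 + 13/32 + 19/32 + 1 = 165/64 ≈ 2.578 bits/symbol.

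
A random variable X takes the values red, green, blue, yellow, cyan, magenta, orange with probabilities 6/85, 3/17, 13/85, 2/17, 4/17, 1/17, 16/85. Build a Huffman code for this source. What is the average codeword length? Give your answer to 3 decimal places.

Repeatedly combine the two least-probable nodes; the expected code length is the sum of the merged weights.
merge 1/17 + 6/85 → 11/85
merge 2/17 + 11/85 → 21/85
merge 13/85 + 3/17 → 28/85
merge 16/85 + 4/17 → 36/85
merge 21/85 + 28/85 → 49/85
merge 36/85 + 49/85 → 1
L = 11/85 + 21/85 + 28/85 + 36/85 + 49/85 + 1 = 46/17 ≈ 2.706 bits/symbol.

2.706 bits/symbol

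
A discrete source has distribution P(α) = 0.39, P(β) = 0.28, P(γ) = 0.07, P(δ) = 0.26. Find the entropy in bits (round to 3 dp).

1.818 bits

H = −Σ pᵢ log₂ pᵢ.
−0.39·log₂(0.39) = 0.5298
−0.28·log₂(0.28) = 0.5142
−0.07·log₂(0.07) = 0.2686
−0.26·log₂(0.26) = 0.5053
Sum ≈ 1.8179 → 1.818 bits.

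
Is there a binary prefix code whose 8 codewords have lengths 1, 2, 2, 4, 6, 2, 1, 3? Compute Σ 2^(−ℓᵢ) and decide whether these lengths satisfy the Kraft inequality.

1.953125; no

With common denominator 2^6 = 64: Σ 2^(−ℓᵢ) = 32/64 + 16/64 + 16/64 + 4/64 + 1/64 + 16/64 + 32/64 + 8/64 = 125/64 = 1.953125.
Kraft's inequality requires Σ ≤ 1; here Σ = 1.953125 > 1, so no such prefix code exists.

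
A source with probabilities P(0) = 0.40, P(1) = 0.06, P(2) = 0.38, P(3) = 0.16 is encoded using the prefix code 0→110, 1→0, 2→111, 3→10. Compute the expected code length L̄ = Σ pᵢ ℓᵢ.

L̄ = Σ pᵢ·ℓᵢ = 0.40·3 + 0.06·1 + 0.38·3 + 0.16·2 = 2.72 bits/symbol.

2.72 bits/symbol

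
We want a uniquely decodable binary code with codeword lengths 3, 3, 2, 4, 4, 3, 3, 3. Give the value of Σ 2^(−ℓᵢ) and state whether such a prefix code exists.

1; yes

With common denominator 2^4 = 16: Σ 2^(−ℓᵢ) = 2/16 + 2/16 + 4/16 + 1/16 + 1/16 + 2/16 + 2/16 + 2/16 = 16/16 = 1.
Kraft's inequality requires Σ ≤ 1; here Σ = 1 ≤ 1, so such a prefix code exists.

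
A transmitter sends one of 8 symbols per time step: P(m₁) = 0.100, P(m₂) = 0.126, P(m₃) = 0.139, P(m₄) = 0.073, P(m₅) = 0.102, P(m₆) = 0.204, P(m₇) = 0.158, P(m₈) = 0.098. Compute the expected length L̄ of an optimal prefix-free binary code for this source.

2.967 bits/symbol

Repeatedly combine the two least-probable nodes; the expected code length is the sum of the merged weights.
merge 73/1000 + 49/500 → 171/1000
merge 1/10 + 51/500 → 101/500
merge 63/500 + 139/1000 → 53/200
merge 79/500 + 171/1000 → 329/1000
merge 101/500 + 51/250 → 203/500
merge 53/200 + 329/1000 → 297/500
merge 203/500 + 297/500 → 1
L = 171/1000 + 101/500 + 53/200 + 329/1000 + 203/500 + 297/500 + 1 = 2967/1000 = 2.967 bits/symbol.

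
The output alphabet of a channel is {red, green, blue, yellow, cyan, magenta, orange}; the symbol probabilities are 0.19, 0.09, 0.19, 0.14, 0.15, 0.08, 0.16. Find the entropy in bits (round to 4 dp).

H = −Σ pᵢ log₂ pᵢ.
−0.19·log₂(0.19) = 0.4552
−0.09·log₂(0.09) = 0.3127
−0.19·log₂(0.19) = 0.4552
−0.14·log₂(0.14) = 0.3971
−0.15·log₂(0.15) = 0.4105
−0.08·log₂(0.08) = 0.2915
−0.16·log₂(0.16) = 0.4230
Sum ≈ 2.7453 → 2.7453 bits.

2.7453 bits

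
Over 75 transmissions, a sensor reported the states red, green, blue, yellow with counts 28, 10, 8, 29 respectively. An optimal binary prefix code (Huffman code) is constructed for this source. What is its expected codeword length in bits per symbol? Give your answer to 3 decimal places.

Probabilities are the counts divided by 75.
Repeatedly combine the two least-probable nodes; the expected code length is the sum of the merged weights.
merge 8/75 + 2/15 → 6/25
merge 6/25 + 28/75 → 46/75
merge 29/75 + 46/75 → 1
L = 6/25 + 46/75 + 1 = 139/75 ≈ 1.853 bits/symbol.

1.853 bits/symbol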